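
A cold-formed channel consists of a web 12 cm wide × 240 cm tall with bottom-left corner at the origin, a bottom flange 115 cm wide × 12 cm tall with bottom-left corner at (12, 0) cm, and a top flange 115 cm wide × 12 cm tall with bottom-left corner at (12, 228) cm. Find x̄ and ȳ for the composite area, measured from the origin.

web: A = 12 × 240 = 2880.00, centroid at (6.00, 120.00).
bottom flange: A = 115 × 12 = 1380.00, centroid at (69.50, 6.00).
top flange: A = 115 × 12 = 1380.00, centroid at (69.50, 234.00).
ΣA = 5640.00 cm², ΣAx̄ = 209100.00 cm³, ΣAȳ = 676800.00 cm³.
x̄ = 209100.00/5640.00 = 37.07 cm; ȳ = 676800.00/5640.00 = 120.00 cm.

x̄ = 37.07 cm, ȳ = 120.00 cm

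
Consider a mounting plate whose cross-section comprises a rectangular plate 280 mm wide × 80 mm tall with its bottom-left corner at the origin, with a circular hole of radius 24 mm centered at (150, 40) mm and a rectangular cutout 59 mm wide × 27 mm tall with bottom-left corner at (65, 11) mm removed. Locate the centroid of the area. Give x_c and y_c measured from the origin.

Part | A | x̄ᵢ | ȳᵢ | A·x̄ᵢ | A·ȳᵢ
plate | 22400.00 | 140.00 | 40.00 | 3136000.00 | 896000.00
hole 1 | -1809.56 | 150.00 | 40.00 | -271433.61 | -72382.29
hole 2 | -1593.00 | 94.50 | 24.50 | -150538.50 | -39028.50
Σ | 18997.44 |  |  | 2714027.89 | 784589.21
x_c = 2714027.89 / 18997.44 = 142.86 mm
y_c = 784589.21 / 18997.44 = 41.30 mm

x_c = 142.86 mm, y_c = 41.30 mm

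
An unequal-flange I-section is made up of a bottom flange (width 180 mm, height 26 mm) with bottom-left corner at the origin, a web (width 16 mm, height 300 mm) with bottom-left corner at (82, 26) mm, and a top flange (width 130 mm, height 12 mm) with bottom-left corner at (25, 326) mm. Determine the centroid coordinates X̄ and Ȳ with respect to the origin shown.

X̄ = 90.00 mm, Ȳ = 128.95 mm

Part | A | x̄ᵢ | ȳᵢ | A·x̄ᵢ | A·ȳᵢ
bottom flange | 4680.00 | 90.00 | 13.00 | 421200.00 | 60840.00
web | 4800.00 | 90.00 | 176.00 | 432000.00 | 844800.00
top flange | 1560.00 | 90.00 | 332.00 | 140400.00 | 517920.00
Σ | 11040.00 |  |  | 993600.00 | 1423560.00
X̄ = 993600.00 / 11040.00 = 90.00 mm
Ȳ = 1423560.00 / 11040.00 = 128.95 mm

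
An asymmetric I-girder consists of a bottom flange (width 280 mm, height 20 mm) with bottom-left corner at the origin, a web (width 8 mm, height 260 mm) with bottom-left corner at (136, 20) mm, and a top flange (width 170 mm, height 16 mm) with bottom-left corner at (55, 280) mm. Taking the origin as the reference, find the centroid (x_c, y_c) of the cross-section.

bottom flange: A = 280 × 20 = 5600.00, centroid at (140.00, 10.00).
web: A = 8 × 260 = 2080.00, centroid at (140.00, 150.00).
top flange: A = 170 × 16 = 2720.00, centroid at (140.00, 288.00).
ΣA = 10400.00 mm², ΣAx_c = 1456000.00 mm³, ΣAy_c = 1151360.00 mm³.
x_c = 1456000.00/10400.00 = 140.00 mm; y_c = 1151360.00/10400.00 = 110.71 mm.

x_c = 140.00 mm, y_c = 110.71 mm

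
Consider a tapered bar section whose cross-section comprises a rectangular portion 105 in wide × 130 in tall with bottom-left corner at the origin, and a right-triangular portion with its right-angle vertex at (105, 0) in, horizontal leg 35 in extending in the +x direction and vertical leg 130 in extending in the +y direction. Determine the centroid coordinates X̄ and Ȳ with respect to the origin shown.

X̄ = 61.67 in, Ȳ = 61.90 in

Part | A | x̄ᵢ | ȳᵢ | A·x̄ᵢ | A·ȳᵢ
rectangular portion | 13650.00 | 52.50 | 65.00 | 716625.00 | 887250.00
triangular portion | 2275.00 | 116.67 | 43.33 | 265416.67 | 98583.33
Σ | 15925.00 |  |  | 982041.67 | 985833.33
X̄ = 982041.67 / 15925.00 = 61.67 in
Ȳ = 985833.33 / 15925.00 = 61.90 in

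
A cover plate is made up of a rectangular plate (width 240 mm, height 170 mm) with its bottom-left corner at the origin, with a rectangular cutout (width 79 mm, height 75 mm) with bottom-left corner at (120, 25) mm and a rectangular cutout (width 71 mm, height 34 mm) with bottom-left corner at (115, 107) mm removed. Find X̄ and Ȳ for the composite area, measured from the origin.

X̄ = 110.52 mm, Ȳ = 86.21 mm

Part | A | x̄ᵢ | ȳᵢ | A·x̄ᵢ | A·ȳᵢ
plate | 40800.00 | 120.00 | 85.00 | 4896000.00 | 3468000.00
hole 1 | -5925.00 | 159.50 | 62.50 | -945037.50 | -370312.50
hole 2 | -2414.00 | 150.50 | 124.00 | -363307.00 | -299336.00
Σ | 32461.00 |  |  | 3587655.50 | 2798351.50
X̄ = 3587655.50 / 32461.00 = 110.52 mm
Ȳ = 2798351.50 / 32461.00 = 86.21 mm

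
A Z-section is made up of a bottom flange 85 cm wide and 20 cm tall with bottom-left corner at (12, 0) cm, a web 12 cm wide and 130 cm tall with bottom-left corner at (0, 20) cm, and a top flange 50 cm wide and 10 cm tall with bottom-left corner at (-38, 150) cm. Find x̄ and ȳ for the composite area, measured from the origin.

Part | A | x̄ᵢ | ȳᵢ | A·x̄ᵢ | A·ȳᵢ
bottom flange | 1700.00 | 54.50 | 10.00 | 92650.00 | 17000.00
web | 1560.00 | 6.00 | 85.00 | 9360.00 | 132600.00
top flange | 500.00 | -13.00 | 155.00 | -6500.00 | 77500.00
Σ | 3760.00 |  |  | 95510.00 | 227100.00
x̄ = 95510.00 / 3760.00 = 25.40 cm
ȳ = 227100.00 / 3760.00 = 60.40 cm

x̄ = 25.40 cm, ȳ = 60.40 cm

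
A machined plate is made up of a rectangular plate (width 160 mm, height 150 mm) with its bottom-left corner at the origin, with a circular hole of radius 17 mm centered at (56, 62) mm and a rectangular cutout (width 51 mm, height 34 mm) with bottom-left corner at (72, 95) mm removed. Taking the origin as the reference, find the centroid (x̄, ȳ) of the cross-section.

Part | A | x̄ᵢ | ȳᵢ | A·x̄ᵢ | A·ȳᵢ
plate | 24000.00 | 80.00 | 75.00 | 1920000.00 | 1800000.00
hole 1 | -907.92 | 56.00 | 62.00 | -50843.54 | -56291.06
hole 2 | -1734.00 | 97.50 | 112.00 | -169065.00 | -194208.00
Σ | 21358.08 |  |  | 1700091.46 | 1549500.94
x̄ = 1700091.46 / 21358.08 = 79.60 mm
ȳ = 1549500.94 / 21358.08 = 72.55 mm

x̄ = 79.60 mm, ȳ = 72.55 mm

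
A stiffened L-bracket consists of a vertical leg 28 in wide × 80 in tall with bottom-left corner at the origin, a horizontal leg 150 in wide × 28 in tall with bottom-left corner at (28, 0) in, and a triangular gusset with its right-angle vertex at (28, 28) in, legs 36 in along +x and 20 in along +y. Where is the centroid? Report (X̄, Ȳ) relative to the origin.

Part | A | x̄ᵢ | ȳᵢ | A·x̄ᵢ | A·ȳᵢ
vertical leg | 2240.00 | 14.00 | 40.00 | 31360.00 | 89600.00
horizontal leg | 4200.00 | 103.00 | 14.00 | 432600.00 | 58800.00
gusset | 360.00 | 40.00 | 34.67 | 14400.00 | 12480.00
Σ | 6800.00 |  |  | 478360.00 | 160880.00
X̄ = 478360.00 / 6800.00 = 70.35 in
Ȳ = 160880.00 / 6800.00 = 23.66 in

X̄ = 70.35 in, Ȳ = 23.66 in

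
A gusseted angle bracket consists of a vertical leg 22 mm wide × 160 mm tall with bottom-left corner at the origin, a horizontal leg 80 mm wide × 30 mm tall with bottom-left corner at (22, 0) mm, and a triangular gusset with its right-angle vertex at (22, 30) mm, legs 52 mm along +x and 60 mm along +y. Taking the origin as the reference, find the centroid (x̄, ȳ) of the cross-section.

vertical leg: A = 22 × 160 = 3520.00, centroid at (11.00, 80.00).
horizontal leg: A = 80 × 30 = 2400.00, centroid at (62.00, 15.00).
gusset: A = ½·52·60 = 1560.00, centroid at (39.33, 50.00).
ΣA = 7480.00 mm², ΣAx̄ = 248880.00 mm³, ΣAȳ = 395600.00 mm³.
x̄ = 248880.00/7480.00 = 33.27 mm; ȳ = 395600.00/7480.00 = 52.89 mm.

x̄ = 33.27 mm, ȳ = 52.89 mm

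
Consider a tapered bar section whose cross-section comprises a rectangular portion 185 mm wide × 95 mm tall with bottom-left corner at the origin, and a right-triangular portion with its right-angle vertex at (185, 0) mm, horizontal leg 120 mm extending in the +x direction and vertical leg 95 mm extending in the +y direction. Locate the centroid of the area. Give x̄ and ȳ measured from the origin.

x̄ = 124.95 mm, ȳ = 43.62 mm

Part | A | x̄ᵢ | ȳᵢ | A·x̄ᵢ | A·ȳᵢ
rectangular portion | 17575.00 | 92.50 | 47.50 | 1625687.50 | 834812.50
triangular portion | 5700.00 | 225.00 | 31.67 | 1282500.00 | 180500.00
Σ | 23275.00 |  |  | 2908187.50 | 1015312.50
x̄ = 2908187.50 / 23275.00 = 124.95 mm
ȳ = 1015312.50 / 23275.00 = 43.62 mm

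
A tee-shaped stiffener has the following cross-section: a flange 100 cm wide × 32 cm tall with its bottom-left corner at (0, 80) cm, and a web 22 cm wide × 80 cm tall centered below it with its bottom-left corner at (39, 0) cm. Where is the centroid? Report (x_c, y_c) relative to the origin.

x_c = 50.00 cm, y_c = 76.13 cm

web: A = 22 × 80 = 1760.00, centroid at (50.00, 40.00).
flange: A = 100 × 32 = 3200.00, centroid at (50.00, 96.00).
ΣA = 4960.00 cm²
ΣAx_c = (1760.00)(50.00) + (3200.00)(50.00) = 248000.00 cm³
ΣAy_c = (1760.00)(40.00) + (3200.00)(96.00) = 377600.00 cm³
x_c = 248000.00 / 4960.00 = 50.00 cm
y_c = 377600.00 / 4960.00 = 76.13 cm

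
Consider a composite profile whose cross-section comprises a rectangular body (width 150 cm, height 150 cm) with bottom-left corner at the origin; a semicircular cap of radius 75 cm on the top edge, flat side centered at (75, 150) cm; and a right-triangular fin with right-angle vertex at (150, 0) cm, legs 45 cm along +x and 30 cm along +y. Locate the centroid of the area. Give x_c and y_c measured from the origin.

x_c = 76.90 cm, y_c = 103.12 cm

rectangular body: A = 150 × 150 = 22500.00, centroid at (75.00, 75.00).
semicircular top: A = ½π·75² = 8835.73, centroid at (75.00, 181.83).
triangular fin: A = ½·45·30 = 675.00, centroid at (165.00, 10.00).
ΣA = 32010.73 cm², ΣAx_c = 2461554.70 cm³, ΣAy_c = 3300859.40 cm³.
x_c = 2461554.70/32010.73 = 76.90 cm; y_c = 3300859.40/32010.73 = 103.12 cm.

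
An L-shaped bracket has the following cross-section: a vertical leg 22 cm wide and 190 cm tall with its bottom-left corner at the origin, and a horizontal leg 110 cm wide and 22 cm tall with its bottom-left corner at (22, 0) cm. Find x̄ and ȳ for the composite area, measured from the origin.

vertical leg: A = 22 × 190 = 4180.00, centroid at (11.00, 95.00).
horizontal leg: A = 110 × 22 = 2420.00, centroid at (77.00, 11.00).
ΣA = 6600.00 cm², ΣAx̄ = 232320.00 cm³, ΣAȳ = 423720.00 cm³.
x̄ = 232320.00/6600.00 = 35.20 cm; ȳ = 423720.00/6600.00 = 64.20 cm.

x̄ = 35.20 cm, ȳ = 64.20 cm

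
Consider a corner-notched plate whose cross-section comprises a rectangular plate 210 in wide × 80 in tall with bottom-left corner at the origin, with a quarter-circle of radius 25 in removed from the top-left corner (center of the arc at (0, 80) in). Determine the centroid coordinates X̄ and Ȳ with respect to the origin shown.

plate: A = 210 × 80 = 16800.00, centroid at (105.00, 40.00).
removed quarter-circle: A = −¼π·25² = -490.87, centroid at (10.61, 69.39).
ΣA = 16309.13 in²
ΣAX̄ = (16800.00)(105.00) + (-490.87)(10.61) = 1758791.67 in³
ΣAȲ = (16800.00)(40.00) + (-490.87)(69.39) = 637938.43 in³
X̄ = 1758791.67 / 16309.13 = 107.84 in
Ȳ = 637938.43 / 16309.13 = 39.12 in

X̄ = 107.84 in, Ȳ = 39.12 in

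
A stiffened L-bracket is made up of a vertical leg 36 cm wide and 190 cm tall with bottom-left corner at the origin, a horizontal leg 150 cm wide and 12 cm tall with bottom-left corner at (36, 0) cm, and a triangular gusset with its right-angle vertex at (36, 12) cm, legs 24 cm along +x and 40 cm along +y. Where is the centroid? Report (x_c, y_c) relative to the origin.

vertical leg: A = 36 × 190 = 6840.00, centroid at (18.00, 95.00).
horizontal leg: A = 150 × 12 = 1800.00, centroid at (111.00, 6.00).
gusset: A = ½·24·40 = 480.00, centroid at (44.00, 25.33).
ΣA = 9120.00 cm², ΣAx_c = 344040.00 cm³, ΣAy_c = 672760.00 cm³.
x_c = 344040.00/9120.00 = 37.72 cm; y_c = 672760.00/9120.00 = 73.77 cm.

x_c = 37.72 cm, y_c = 73.77 cm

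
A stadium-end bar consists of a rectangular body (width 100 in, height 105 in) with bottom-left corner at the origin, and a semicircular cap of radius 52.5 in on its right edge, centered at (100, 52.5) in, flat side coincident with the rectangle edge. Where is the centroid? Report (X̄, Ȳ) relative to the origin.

X̄ = 71.10 in, Ȳ = 52.50 in

Part | A | x̄ᵢ | ȳᵢ | A·x̄ᵢ | A·ȳᵢ
rectangular body | 10500.00 | 50.00 | 52.50 | 525000.00 | 551250.00
semicircular end | 4329.51 | 122.28 | 52.50 | 529419.49 | 227299.14
Σ | 14829.51 |  |  | 1054419.49 | 778549.14
X̄ = 1054419.49 / 14829.51 = 71.10 in
Ȳ = 778549.14 / 14829.51 = 52.50 in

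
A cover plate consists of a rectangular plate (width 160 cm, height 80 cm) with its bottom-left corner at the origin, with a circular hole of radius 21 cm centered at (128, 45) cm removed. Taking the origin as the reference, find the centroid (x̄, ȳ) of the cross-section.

Part | A | x̄ᵢ | ȳᵢ | A·x̄ᵢ | A·ȳᵢ
plate | 12800.00 | 80.00 | 40.00 | 1024000.00 | 512000.00
hole | -1385.44 | 128.00 | 45.00 | -177336.62 | -62344.91
Σ | 11414.56 |  |  | 846663.38 | 449655.09
x̄ = 846663.38 / 11414.56 = 74.17 cm
ȳ = 449655.09 / 11414.56 = 39.39 cm

x̄ = 74.17 cm, ȳ = 39.39 cm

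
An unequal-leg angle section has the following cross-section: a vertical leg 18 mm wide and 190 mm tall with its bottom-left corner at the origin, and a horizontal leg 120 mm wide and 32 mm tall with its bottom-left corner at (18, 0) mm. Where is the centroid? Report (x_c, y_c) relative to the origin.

x_c = 45.50 mm, y_c = 53.21 mm

vertical leg: A = 18 × 190 = 3420.00, centroid at (9.00, 95.00).
horizontal leg: A = 120 × 32 = 3840.00, centroid at (78.00, 16.00).
ΣA = 7260.00 mm², ΣAx_c = 330300.00 mm³, ΣAy_c = 386340.00 mm³.
x_c = 330300.00/7260.00 = 45.50 mm; y_c = 386340.00/7260.00 = 53.21 mm.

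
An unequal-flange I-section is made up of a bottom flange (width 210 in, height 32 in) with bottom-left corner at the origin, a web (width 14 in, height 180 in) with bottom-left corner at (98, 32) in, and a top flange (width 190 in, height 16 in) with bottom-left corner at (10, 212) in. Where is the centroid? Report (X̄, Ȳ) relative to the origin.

Part | A | x̄ᵢ | ȳᵢ | A·x̄ᵢ | A·ȳᵢ
bottom flange | 6720.00 | 105.00 | 16.00 | 705600.00 | 107520.00
web | 2520.00 | 105.00 | 122.00 | 264600.00 | 307440.00
top flange | 3040.00 | 105.00 | 220.00 | 319200.00 | 668800.00
Σ | 12280.00 |  |  | 1289400.00 | 1083760.00
X̄ = 1289400.00 / 12280.00 = 105.00 in
Ȳ = 1083760.00 / 12280.00 = 88.25 in

X̄ = 105.00 in, Ȳ = 88.25 in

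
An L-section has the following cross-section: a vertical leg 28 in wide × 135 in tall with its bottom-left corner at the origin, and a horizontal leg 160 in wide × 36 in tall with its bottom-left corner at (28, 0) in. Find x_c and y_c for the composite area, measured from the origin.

x_c = 70.75 in, y_c = 37.61 in

vertical leg: A = 28 × 135 = 3780.00, centroid at (14.00, 67.50).
horizontal leg: A = 160 × 36 = 5760.00, centroid at (108.00, 18.00).
ΣA = 9540.00 in², ΣAx_c = 675000.00 in³, ΣAy_c = 358830.00 in³.
x_c = 675000.00/9540.00 = 70.75 in; y_c = 358830.00/9540.00 = 37.61 in.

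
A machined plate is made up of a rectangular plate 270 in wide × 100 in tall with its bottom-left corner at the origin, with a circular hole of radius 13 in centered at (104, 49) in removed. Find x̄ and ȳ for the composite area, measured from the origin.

x̄ = 135.62 in, ȳ = 50.02 in

plate: A = 270 × 100 = 27000.00, centroid at (135.00, 50.00).
hole: A = −π·13² = -530.93, centroid at (104.00, 49.00).
ΣA = 26469.07 in², ΣAx̄ = 3589783.37 in³, ΣAȳ = 1323984.47 in³.
x̄ = 3589783.37/26469.07 = 135.62 in; ȳ = 1323984.47/26469.07 = 50.02 in.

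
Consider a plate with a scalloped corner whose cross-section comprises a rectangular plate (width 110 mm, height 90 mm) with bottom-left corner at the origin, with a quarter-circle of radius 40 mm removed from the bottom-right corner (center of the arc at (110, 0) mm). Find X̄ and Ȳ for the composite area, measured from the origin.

plate: A = 110 × 90 = 9900.00, centroid at (55.00, 45.00).
removed quarter-circle: A = −¼π·40² = -1256.64, centroid at (93.02, 16.98).
ΣA = 8643.36 mm²
ΣAX̄ = (9900.00)(55.00) + (-1256.64)(93.02) = 427603.26 mm³
ΣAȲ = (9900.00)(45.00) + (-1256.64)(16.98) = 424166.67 mm³
X̄ = 427603.26 / 8643.36 = 49.47 mm
Ȳ = 424166.67 / 8643.36 = 49.07 mm

X̄ = 49.47 mm, Ȳ = 49.07 mm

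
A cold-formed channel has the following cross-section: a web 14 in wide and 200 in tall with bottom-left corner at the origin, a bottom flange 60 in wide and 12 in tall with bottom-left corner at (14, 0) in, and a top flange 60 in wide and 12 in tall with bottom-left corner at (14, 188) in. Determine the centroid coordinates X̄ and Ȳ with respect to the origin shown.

Part | A | x̄ᵢ | ȳᵢ | A·x̄ᵢ | A·ȳᵢ
web | 2800.00 | 7.00 | 100.00 | 19600.00 | 280000.00
bottom flange | 720.00 | 44.00 | 6.00 | 31680.00 | 4320.00
top flange | 720.00 | 44.00 | 194.00 | 31680.00 | 139680.00
Σ | 4240.00 |  |  | 82960.00 | 424000.00
X̄ = 82960.00 / 4240.00 = 19.57 in
Ȳ = 424000.00 / 4240.00 = 100.00 in

X̄ = 19.57 in, Ȳ = 100.00 in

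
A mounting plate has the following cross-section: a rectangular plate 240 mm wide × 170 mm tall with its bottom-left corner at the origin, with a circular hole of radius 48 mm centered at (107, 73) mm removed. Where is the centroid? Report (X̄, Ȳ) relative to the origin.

X̄ = 122.80 mm, Ȳ = 87.59 mm

plate: A = 240 × 170 = 40800.00, centroid at (120.00, 85.00).
hole: A = −π·48² = -7238.23, centroid at (107.00, 73.00).
ΣA = 33561.77 mm²
ΣAX̄ = (40800.00)(120.00) + (-7238.23)(107.00) = 4121509.45 mm³
ΣAȲ = (40800.00)(85.00) + (-7238.23)(73.00) = 2939609.25 mm³
X̄ = 4121509.45 / 33561.77 = 122.80 mm
Ȳ = 2939609.25 / 33561.77 = 87.59 mm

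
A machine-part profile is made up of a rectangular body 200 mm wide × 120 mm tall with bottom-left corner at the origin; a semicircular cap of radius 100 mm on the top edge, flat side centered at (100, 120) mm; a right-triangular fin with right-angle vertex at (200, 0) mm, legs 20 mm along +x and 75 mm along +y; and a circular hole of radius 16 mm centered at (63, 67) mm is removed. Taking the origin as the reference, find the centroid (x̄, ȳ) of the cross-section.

x̄ = 102.77 mm, ȳ = 99.78 mm

rectangular body: A = 200 × 120 = 24000.00, centroid at (100.00, 60.00).
semicircular top: A = ½π·100² = 15707.96, centroid at (100.00, 162.44).
triangular fin: A = ½·20·75 = 750.00, centroid at (206.67, 25.00).
hole: A = −π·16² = -804.25, centroid at (63.00, 67.00).
ΣA = 39653.72 mm², ΣAx̄ = 4075128.72 mm³, ΣAȳ = 3956487.66 mm³.
x̄ = 4075128.72/39653.72 = 102.77 mm; ȳ = 3956487.66/39653.72 = 99.78 mm.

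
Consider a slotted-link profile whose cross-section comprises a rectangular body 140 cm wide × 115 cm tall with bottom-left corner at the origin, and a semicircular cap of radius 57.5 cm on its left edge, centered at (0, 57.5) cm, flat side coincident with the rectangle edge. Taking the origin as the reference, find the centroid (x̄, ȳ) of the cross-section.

rectangular body: A = 140 × 115 = 16100.00, centroid at (70.00, 57.50).
semicircular end: A = ½π·57.5² = 5193.45, centroid at (-24.40, 57.50).
ΣA = 21293.45 cm², ΣAx̄ = 1000260.42 cm³, ΣAȳ = 1224373.11 cm³.
x̄ = 1000260.42/21293.45 = 46.98 cm; ȳ = 1224373.11/21293.45 = 57.50 cm.

x̄ = 46.98 cm, ȳ = 57.50 cm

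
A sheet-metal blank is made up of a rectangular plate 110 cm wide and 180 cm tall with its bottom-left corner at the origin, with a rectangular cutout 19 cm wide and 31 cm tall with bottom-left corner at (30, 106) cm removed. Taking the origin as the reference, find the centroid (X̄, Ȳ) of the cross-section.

X̄ = 55.48 cm, Ȳ = 89.03 cm

Part | A | x̄ᵢ | ȳᵢ | A·x̄ᵢ | A·ȳᵢ
plate | 19800.00 | 55.00 | 90.00 | 1089000.00 | 1782000.00
hole | -589.00 | 39.50 | 121.50 | -23265.50 | -71563.50
Σ | 19211.00 |  |  | 1065734.50 | 1710436.50
X̄ = 1065734.50 / 19211.00 = 55.48 cm
Ȳ = 1710436.50 / 19211.00 = 89.03 cm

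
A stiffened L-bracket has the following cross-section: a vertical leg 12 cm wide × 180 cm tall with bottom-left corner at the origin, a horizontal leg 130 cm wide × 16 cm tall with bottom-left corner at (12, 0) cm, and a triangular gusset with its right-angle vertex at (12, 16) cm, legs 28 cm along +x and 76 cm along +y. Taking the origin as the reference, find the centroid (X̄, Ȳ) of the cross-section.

Part | A | x̄ᵢ | ȳᵢ | A·x̄ᵢ | A·ȳᵢ
vertical leg | 2160.00 | 6.00 | 90.00 | 12960.00 | 194400.00
horizontal leg | 2080.00 | 77.00 | 8.00 | 160160.00 | 16640.00
gusset | 1064.00 | 21.33 | 41.33 | 22698.67 | 43978.67
Σ | 5304.00 |  |  | 195818.67 | 255018.67
X̄ = 195818.67 / 5304.00 = 36.92 cm
Ȳ = 255018.67 / 5304.00 = 48.08 cm

X̄ = 36.92 cm, Ȳ = 48.08 cm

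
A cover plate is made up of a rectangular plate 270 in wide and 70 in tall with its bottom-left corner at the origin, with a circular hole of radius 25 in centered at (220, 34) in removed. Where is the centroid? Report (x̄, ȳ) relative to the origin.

Part | A | x̄ᵢ | ȳᵢ | A·x̄ᵢ | A·ȳᵢ
plate | 18900.00 | 135.00 | 35.00 | 2551500.00 | 661500.00
hole | -1963.50 | 220.00 | 34.00 | -431968.99 | -66758.84
Σ | 16936.50 |  |  | 2119531.01 | 594741.16
x̄ = 2119531.01 / 16936.50 = 125.15 in
ȳ = 594741.16 / 16936.50 = 35.12 in

x̄ = 125.15 in, ȳ = 35.12 in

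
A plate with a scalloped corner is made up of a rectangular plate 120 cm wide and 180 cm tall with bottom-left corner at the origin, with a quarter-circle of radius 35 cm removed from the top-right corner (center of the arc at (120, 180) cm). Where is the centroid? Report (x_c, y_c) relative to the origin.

plate: A = 120 × 180 = 21600.00, centroid at (60.00, 90.00).
removed quarter-circle: A = −¼π·35² = -962.11, centroid at (105.15, 165.15).
ΣA = 20637.89 cm², ΣAx_c = 1194838.14 cm³, ΣAy_c = 1785111.37 cm³.
x_c = 1194838.14/20637.89 = 57.90 cm; y_c = 1785111.37/20637.89 = 86.50 cm.

x_c = 57.90 cm, y_c = 86.50 cm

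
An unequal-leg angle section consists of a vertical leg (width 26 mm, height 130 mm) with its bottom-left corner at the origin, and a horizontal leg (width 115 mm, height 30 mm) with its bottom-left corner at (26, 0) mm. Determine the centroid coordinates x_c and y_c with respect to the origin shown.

vertical leg: A = 26 × 130 = 3380.00, centroid at (13.00, 65.00).
horizontal leg: A = 115 × 30 = 3450.00, centroid at (83.50, 15.00).
ΣA = 6830.00 mm², ΣAx_c = 332015.00 mm³, ΣAy_c = 271450.00 mm³.
x_c = 332015.00/6830.00 = 48.61 mm; y_c = 271450.00/6830.00 = 39.74 mm.

x_c = 48.61 mm, y_c = 39.74 mm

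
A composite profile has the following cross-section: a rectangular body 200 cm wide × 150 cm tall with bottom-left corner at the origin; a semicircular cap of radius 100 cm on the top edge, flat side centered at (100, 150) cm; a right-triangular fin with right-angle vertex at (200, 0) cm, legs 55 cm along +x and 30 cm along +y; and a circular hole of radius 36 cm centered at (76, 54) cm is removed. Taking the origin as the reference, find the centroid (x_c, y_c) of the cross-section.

x_c = 104.60 cm, y_c = 119.20 cm

rectangular body: A = 200 × 150 = 30000.00, centroid at (100.00, 75.00).
semicircular top: A = ½π·100² = 15707.96, centroid at (100.00, 192.44).
triangular fin: A = ½·55·30 = 825.00, centroid at (218.33, 10.00).
hole: A = −π·36² = -4071.50, centroid at (76.00, 54.00).
ΣA = 42461.46 cm²
ΣAx_c = (30000.00)(100.00) + (15707.96)(100.00) + (825.00)(218.33) + (-4071.50)(76.00) = 4441487.02 cm³
ΣAy_c = (30000.00)(75.00) + (15707.96)(192.44) + (825.00)(10.00) + (-4071.50)(54.00) = 5061249.94 cm³
x_c = 4441487.02 / 42461.46 = 104.60 cm
y_c = 5061249.94 / 42461.46 = 119.20 cm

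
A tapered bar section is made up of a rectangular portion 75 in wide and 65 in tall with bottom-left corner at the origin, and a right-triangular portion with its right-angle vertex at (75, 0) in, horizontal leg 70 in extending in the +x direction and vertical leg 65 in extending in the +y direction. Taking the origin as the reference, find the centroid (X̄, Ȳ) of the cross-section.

Part | A | x̄ᵢ | ȳᵢ | A·x̄ᵢ | A·ȳᵢ
rectangular portion | 4875.00 | 37.50 | 32.50 | 182812.50 | 158437.50
triangular portion | 2275.00 | 98.33 | 21.67 | 223708.33 | 49291.67
Σ | 7150.00 |  |  | 406520.83 | 207729.17
X̄ = 406520.83 / 7150.00 = 56.86 in
Ȳ = 207729.17 / 7150.00 = 29.05 in

X̄ = 56.86 in, Ȳ = 29.05 in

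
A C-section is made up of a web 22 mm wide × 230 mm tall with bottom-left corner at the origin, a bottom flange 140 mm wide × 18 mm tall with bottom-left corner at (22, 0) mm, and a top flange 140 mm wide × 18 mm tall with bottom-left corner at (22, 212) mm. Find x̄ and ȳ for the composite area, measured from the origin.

x̄ = 51.42 mm, ȳ = 115.00 mm

web: A = 22 × 230 = 5060.00, centroid at (11.00, 115.00).
bottom flange: A = 140 × 18 = 2520.00, centroid at (92.00, 9.00).
top flange: A = 140 × 18 = 2520.00, centroid at (92.00, 221.00).
ΣA = 10100.00 mm², ΣAx̄ = 519340.00 mm³, ΣAȳ = 1161500.00 mm³.
x̄ = 519340.00/10100.00 = 51.42 mm; ȳ = 1161500.00/10100.00 = 115.00 mm.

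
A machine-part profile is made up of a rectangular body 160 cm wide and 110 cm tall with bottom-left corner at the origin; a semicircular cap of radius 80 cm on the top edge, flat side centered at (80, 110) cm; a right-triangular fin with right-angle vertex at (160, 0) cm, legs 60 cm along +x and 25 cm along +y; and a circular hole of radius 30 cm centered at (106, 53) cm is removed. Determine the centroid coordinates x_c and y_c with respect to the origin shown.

x_c = 80.06 cm, y_c = 88.82 cm

rectangular body: A = 160 × 110 = 17600.00, centroid at (80.00, 55.00).
semicircular top: A = ½π·80² = 10053.10, centroid at (80.00, 143.95).
triangular fin: A = ½·60·25 = 750.00, centroid at (180.00, 8.33).
hole: A = −π·30² = -2827.43, centroid at (106.00, 53.00).
ΣA = 25575.66 cm², ΣAx_c = 2047539.78 cm³, ΣAy_c = 2271569.98 cm³.
x_c = 2047539.78/25575.66 = 80.06 cm; y_c = 2271569.98/25575.66 = 88.82 cm.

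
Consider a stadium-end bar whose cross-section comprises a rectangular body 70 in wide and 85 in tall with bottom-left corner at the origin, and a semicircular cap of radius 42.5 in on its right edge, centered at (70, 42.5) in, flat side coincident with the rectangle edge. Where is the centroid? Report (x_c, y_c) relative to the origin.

rectangular body: A = 70 × 85 = 5950.00, centroid at (35.00, 42.50).
semicircular end: A = ½π·42.5² = 2837.25, centroid at (88.04, 42.50).
ΣA = 8787.25 in²
ΣAx_c = (5950.00)(35.00) + (2837.25)(88.04) = 458034.64 in³
ΣAy_c = (5950.00)(42.50) + (2837.25)(42.50) = 373458.16 in³
x_c = 458034.64 / 8787.25 = 52.12 in
y_c = 373458.16 / 8787.25 = 42.50 in

x_c = 52.12 in, y_c = 42.50 in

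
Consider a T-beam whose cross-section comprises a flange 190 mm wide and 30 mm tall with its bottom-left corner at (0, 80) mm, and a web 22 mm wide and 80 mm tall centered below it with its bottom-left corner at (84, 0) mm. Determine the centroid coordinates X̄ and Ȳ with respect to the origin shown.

X̄ = 95.00 mm, Ȳ = 82.02 mm

Part | A | x̄ᵢ | ȳᵢ | A·x̄ᵢ | A·ȳᵢ
web | 1760.00 | 95.00 | 40.00 | 167200.00 | 70400.00
flange | 5700.00 | 95.00 | 95.00 | 541500.00 | 541500.00
Σ | 7460.00 |  |  | 708700.00 | 611900.00
X̄ = 708700.00 / 7460.00 = 95.00 mm
Ȳ = 611900.00 / 7460.00 = 82.02 mm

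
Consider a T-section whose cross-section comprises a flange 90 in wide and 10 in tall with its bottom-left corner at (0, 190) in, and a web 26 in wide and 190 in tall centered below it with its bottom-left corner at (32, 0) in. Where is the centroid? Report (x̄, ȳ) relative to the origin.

x̄ = 45.00 in, ȳ = 110.41 in

Part | A | x̄ᵢ | ȳᵢ | A·x̄ᵢ | A·ȳᵢ
web | 4940.00 | 45.00 | 95.00 | 222300.00 | 469300.00
flange | 900.00 | 45.00 | 195.00 | 40500.00 | 175500.00
Σ | 5840.00 |  |  | 262800.00 | 644800.00
x̄ = 262800.00 / 5840.00 = 45.00 in
ȳ = 644800.00 / 5840.00 = 110.41 in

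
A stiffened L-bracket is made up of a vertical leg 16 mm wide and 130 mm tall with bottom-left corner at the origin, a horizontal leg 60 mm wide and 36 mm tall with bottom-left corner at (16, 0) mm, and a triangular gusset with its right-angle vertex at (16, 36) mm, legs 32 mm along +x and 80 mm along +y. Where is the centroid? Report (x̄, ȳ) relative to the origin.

x̄ = 27.20 mm, ȳ = 46.07 mm

Part | A | x̄ᵢ | ȳᵢ | A·x̄ᵢ | A·ȳᵢ
vertical leg | 2080.00 | 8.00 | 65.00 | 16640.00 | 135200.00
horizontal leg | 2160.00 | 46.00 | 18.00 | 99360.00 | 38880.00
gusset | 1280.00 | 26.67 | 62.67 | 34133.33 | 80213.33
Σ | 5520.00 |  |  | 150133.33 | 254293.33
x̄ = 150133.33 / 5520.00 = 27.20 mm
ȳ = 254293.33 / 5520.00 = 46.07 mm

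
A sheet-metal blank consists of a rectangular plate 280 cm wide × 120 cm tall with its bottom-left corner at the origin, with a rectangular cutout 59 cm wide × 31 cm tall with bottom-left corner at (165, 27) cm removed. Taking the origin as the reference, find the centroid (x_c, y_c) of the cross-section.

plate: A = 280 × 120 = 33600.00, centroid at (140.00, 60.00).
hole: A = −(59 × 31) = -1829.00, centroid at (194.50, 42.50).
ΣA = 31771.00 cm²
ΣAx_c = (33600.00)(140.00) + (-1829.00)(194.50) = 4348259.50 cm³
ΣAy_c = (33600.00)(60.00) + (-1829.00)(42.50) = 1938267.50 cm³
x_c = 4348259.50 / 31771.00 = 136.86 cm
y_c = 1938267.50 / 31771.00 = 61.01 cm

x_c = 136.86 cm, y_c = 61.01 cm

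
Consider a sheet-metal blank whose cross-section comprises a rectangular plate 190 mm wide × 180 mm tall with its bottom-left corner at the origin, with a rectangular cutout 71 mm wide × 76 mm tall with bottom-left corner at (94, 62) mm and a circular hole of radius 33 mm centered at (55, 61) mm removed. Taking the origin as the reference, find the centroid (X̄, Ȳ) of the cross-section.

X̄ = 93.06 mm, Ȳ = 91.78 mm

plate: A = 190 × 180 = 34200.00, centroid at (95.00, 90.00).
hole 1: A = −(71 × 76) = -5396.00, centroid at (129.50, 100.00).
hole 2: A = −π·33² = -3421.19, centroid at (55.00, 61.00).
ΣA = 25382.81 mm²
ΣAX̄ = (34200.00)(95.00) + (-5396.00)(129.50) + (-3421.19)(55.00) = 2362052.31 mm³
ΣAȲ = (34200.00)(90.00) + (-5396.00)(100.00) + (-3421.19)(61.00) = 2329707.14 mm³
X̄ = 2362052.31 / 25382.81 = 93.06 mm
Ȳ = 2329707.14 / 25382.81 = 91.78 mm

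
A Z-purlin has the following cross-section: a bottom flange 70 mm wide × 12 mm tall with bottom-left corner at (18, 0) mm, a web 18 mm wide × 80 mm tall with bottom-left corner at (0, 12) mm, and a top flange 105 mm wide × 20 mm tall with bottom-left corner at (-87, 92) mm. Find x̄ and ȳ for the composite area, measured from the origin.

x̄ = -3.42 mm, ȳ = 67.15 mm

Part | A | x̄ᵢ | ȳᵢ | A·x̄ᵢ | A·ȳᵢ
bottom flange | 840.00 | 53.00 | 6.00 | 44520.00 | 5040.00
web | 1440.00 | 9.00 | 52.00 | 12960.00 | 74880.00
top flange | 2100.00 | -34.50 | 102.00 | -72450.00 | 214200.00
Σ | 4380.00 |  |  | -14970.00 | 294120.00
x̄ = -14970.00 / 4380.00 = -3.42 mm
ȳ = 294120.00 / 4380.00 = 67.15 mm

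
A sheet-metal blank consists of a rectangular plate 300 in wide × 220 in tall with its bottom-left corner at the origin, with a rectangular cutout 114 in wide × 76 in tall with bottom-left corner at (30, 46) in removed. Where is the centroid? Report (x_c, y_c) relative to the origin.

plate: A = 300 × 220 = 66000.00, centroid at (150.00, 110.00).
hole: A = −(114 × 76) = -8664.00, centroid at (87.00, 84.00).
ΣA = 57336.00 in²
ΣAx_c = (66000.00)(150.00) + (-8664.00)(87.00) = 9146232.00 in³
ΣAy_c = (66000.00)(110.00) + (-8664.00)(84.00) = 6532224.00 in³
x_c = 9146232.00 / 57336.00 = 159.52 in
y_c = 6532224.00 / 57336.00 = 113.93 in

x_c = 159.52 in, y_c = 113.93 in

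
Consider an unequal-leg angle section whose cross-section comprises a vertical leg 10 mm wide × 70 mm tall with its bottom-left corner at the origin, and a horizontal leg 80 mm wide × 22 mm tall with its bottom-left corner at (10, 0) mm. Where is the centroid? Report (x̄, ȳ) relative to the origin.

x̄ = 37.20 mm, ȳ = 17.83 mm

vertical leg: A = 10 × 70 = 700.00, centroid at (5.00, 35.00).
horizontal leg: A = 80 × 22 = 1760.00, centroid at (50.00, 11.00).
ΣA = 2460.00 mm², ΣAx̄ = 91500.00 mm³, ΣAȳ = 43860.00 mm³.
x̄ = 91500.00/2460.00 = 37.20 mm; ȳ = 43860.00/2460.00 = 17.83 mm.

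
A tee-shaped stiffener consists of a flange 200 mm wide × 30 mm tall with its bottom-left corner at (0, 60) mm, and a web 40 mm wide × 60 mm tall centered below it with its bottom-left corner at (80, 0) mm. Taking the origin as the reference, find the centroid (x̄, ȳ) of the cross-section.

web: A = 40 × 60 = 2400.00, centroid at (100.00, 30.00).
flange: A = 200 × 30 = 6000.00, centroid at (100.00, 75.00).
ΣA = 8400.00 mm², ΣAx̄ = 840000.00 mm³, ΣAȳ = 522000.00 mm³.
x̄ = 840000.00/8400.00 = 100.00 mm; ȳ = 522000.00/8400.00 = 62.14 mm.

x̄ = 100.00 mm, ȳ = 62.14 mm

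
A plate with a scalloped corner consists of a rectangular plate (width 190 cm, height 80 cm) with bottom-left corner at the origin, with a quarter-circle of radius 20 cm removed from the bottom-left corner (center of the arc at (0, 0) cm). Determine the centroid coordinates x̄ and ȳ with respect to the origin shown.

plate: A = 190 × 80 = 15200.00, centroid at (95.00, 40.00).
removed quarter-circle: A = −¼π·20² = -314.16, centroid at (8.49, 8.49).
ΣA = 14885.84 cm²
ΣAx̄ = (15200.00)(95.00) + (-314.16)(8.49) = 1441333.33 cm³
ΣAȳ = (15200.00)(40.00) + (-314.16)(8.49) = 605333.33 cm³
x̄ = 1441333.33 / 14885.84 = 96.83 cm
ȳ = 605333.33 / 14885.84 = 40.67 cm

x̄ = 96.83 cm, ȳ = 40.67 cm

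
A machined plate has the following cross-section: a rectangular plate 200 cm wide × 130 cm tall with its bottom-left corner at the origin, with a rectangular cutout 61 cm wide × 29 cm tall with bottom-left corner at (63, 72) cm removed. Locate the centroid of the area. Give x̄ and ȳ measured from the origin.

plate: A = 200 × 130 = 26000.00, centroid at (100.00, 65.00).
hole: A = −(61 × 29) = -1769.00, centroid at (93.50, 86.50).
ΣA = 24231.00 cm², ΣAx̄ = 2434598.50 cm³, ΣAȳ = 1536981.50 cm³.
x̄ = 2434598.50/24231.00 = 100.47 cm; ȳ = 1536981.50/24231.00 = 63.43 cm.

x̄ = 100.47 cm, ȳ = 63.43 cm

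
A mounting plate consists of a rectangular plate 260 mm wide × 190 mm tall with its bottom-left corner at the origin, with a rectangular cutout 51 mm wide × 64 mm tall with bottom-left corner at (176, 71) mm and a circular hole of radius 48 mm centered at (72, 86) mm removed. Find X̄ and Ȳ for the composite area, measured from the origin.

plate: A = 260 × 190 = 49400.00, centroid at (130.00, 95.00).
hole 1: A = −(51 × 64) = -3264.00, centroid at (201.50, 103.00).
hole 2: A = −π·48² = -7238.23, centroid at (72.00, 86.00).
ΣA = 38897.77 mm²
ΣAX̄ = (49400.00)(130.00) + (-3264.00)(201.50) + (-7238.23)(72.00) = 5243151.48 mm³
ΣAȲ = (49400.00)(95.00) + (-3264.00)(103.00) + (-7238.23)(86.00) = 3734320.27 mm³
X̄ = 5243151.48 / 38897.77 = 134.79 mm
Ȳ = 3734320.27 / 38897.77 = 96.00 mm

X̄ = 134.79 mm, Ȳ = 96.00 mm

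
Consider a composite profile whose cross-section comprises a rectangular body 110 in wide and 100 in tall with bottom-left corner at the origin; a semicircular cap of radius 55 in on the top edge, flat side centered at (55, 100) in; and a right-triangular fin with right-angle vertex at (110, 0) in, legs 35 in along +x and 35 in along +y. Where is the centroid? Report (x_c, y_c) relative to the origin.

x_c = 57.50 in, y_c = 69.86 in

rectangular body: A = 110 × 100 = 11000.00, centroid at (55.00, 50.00).
semicircular top: A = ½π·55² = 4751.66, centroid at (55.00, 123.34).
triangular fin: A = ½·35·35 = 612.50, centroid at (121.67, 11.67).
ΣA = 16364.16 in²
ΣAx_c = (11000.00)(55.00) + (4751.66)(55.00) + (612.50)(121.67) = 940862.07 in³
ΣAy_c = (11000.00)(50.00) + (4751.66)(123.34) + (612.50)(11.67) = 1143228.39 in³
x_c = 940862.07 / 16364.16 = 57.50 in
y_c = 1143228.39 / 16364.16 = 69.86 in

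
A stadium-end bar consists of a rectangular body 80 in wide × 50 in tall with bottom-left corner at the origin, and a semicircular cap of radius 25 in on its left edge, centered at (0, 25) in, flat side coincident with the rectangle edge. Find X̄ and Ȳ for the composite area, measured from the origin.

X̄ = 30.03 in, Ȳ = 25.00 in

rectangular body: A = 80 × 50 = 4000.00, centroid at (40.00, 25.00).
semicircular end: A = ½π·25² = 981.75, centroid at (-10.61, 25.00).
ΣA = 4981.75 in², ΣAX̄ = 149583.33 in³, ΣAȲ = 124543.69 in³.
X̄ = 149583.33/4981.75 = 30.03 in; Ȳ = 124543.69/4981.75 = 25.00 in.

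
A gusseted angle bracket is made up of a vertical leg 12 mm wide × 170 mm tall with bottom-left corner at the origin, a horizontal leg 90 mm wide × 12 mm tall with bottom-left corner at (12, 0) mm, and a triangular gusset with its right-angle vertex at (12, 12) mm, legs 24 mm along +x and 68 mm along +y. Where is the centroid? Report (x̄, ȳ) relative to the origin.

x̄ = 22.90 mm, ȳ = 52.89 mm

vertical leg: A = 12 × 170 = 2040.00, centroid at (6.00, 85.00).
horizontal leg: A = 90 × 12 = 1080.00, centroid at (57.00, 6.00).
gusset: A = ½·24·68 = 816.00, centroid at (20.00, 34.67).
ΣA = 3936.00 mm², ΣAx̄ = 90120.00 mm³, ΣAȳ = 208168.00 mm³.
x̄ = 90120.00/3936.00 = 22.90 mm; ȳ = 208168.00/3936.00 = 52.89 mm.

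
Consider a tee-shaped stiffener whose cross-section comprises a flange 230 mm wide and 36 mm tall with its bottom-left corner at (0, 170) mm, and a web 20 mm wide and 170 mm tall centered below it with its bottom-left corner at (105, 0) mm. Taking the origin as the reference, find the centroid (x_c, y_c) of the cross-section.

Part | A | x̄ᵢ | ȳᵢ | A·x̄ᵢ | A·ȳᵢ
web | 3400.00 | 115.00 | 85.00 | 391000.00 | 289000.00
flange | 8280.00 | 115.00 | 188.00 | 952200.00 | 1556640.00
Σ | 11680.00 |  |  | 1343200.00 | 1845640.00
x_c = 1343200.00 / 11680.00 = 115.00 mm
y_c = 1845640.00 / 11680.00 = 158.02 mm

x_c = 115.00 mm, y_c = 158.02 mm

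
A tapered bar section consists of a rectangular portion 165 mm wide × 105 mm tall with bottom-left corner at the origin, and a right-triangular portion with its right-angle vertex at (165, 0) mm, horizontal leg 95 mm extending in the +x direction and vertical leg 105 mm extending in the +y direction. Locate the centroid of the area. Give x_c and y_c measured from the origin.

x_c = 108.02 mm, y_c = 48.59 mm

Part | A | x̄ᵢ | ȳᵢ | A·x̄ᵢ | A·ȳᵢ
rectangular portion | 17325.00 | 82.50 | 52.50 | 1429312.50 | 909562.50
triangular portion | 4987.50 | 196.67 | 35.00 | 980875.00 | 174562.50
Σ | 22312.50 |  |  | 2410187.50 | 1084125.00
x_c = 2410187.50 / 22312.50 = 108.02 mm
y_c = 1084125.00 / 22312.50 = 48.59 mm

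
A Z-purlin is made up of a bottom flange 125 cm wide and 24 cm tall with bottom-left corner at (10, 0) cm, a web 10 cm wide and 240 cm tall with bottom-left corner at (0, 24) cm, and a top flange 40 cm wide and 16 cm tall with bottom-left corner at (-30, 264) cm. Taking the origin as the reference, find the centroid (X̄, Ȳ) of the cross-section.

X̄ = 36.94 cm, Ȳ = 92.00 cm

bottom flange: A = 125 × 24 = 3000.00, centroid at (72.50, 12.00).
web: A = 10 × 240 = 2400.00, centroid at (5.00, 144.00).
top flange: A = 40 × 16 = 640.00, centroid at (-10.00, 272.00).
ΣA = 6040.00 cm², ΣAX̄ = 223100.00 cm³, ΣAȲ = 555680.00 cm³.
X̄ = 223100.00/6040.00 = 36.94 cm; Ȳ = 555680.00/6040.00 = 92.00 cm.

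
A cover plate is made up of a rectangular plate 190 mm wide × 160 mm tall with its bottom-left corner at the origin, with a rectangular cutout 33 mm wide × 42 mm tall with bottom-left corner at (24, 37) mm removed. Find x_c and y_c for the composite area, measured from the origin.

plate: A = 190 × 160 = 30400.00, centroid at (95.00, 80.00).
hole: A = −(33 × 42) = -1386.00, centroid at (40.50, 58.00).
ΣA = 29014.00 mm²
ΣAx_c = (30400.00)(95.00) + (-1386.00)(40.50) = 2831867.00 mm³
ΣAy_c = (30400.00)(80.00) + (-1386.00)(58.00) = 2351612.00 mm³
x_c = 2831867.00 / 29014.00 = 97.60 mm
y_c = 2351612.00 / 29014.00 = 81.05 mm

x_c = 97.60 mm, y_c = 81.05 mm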